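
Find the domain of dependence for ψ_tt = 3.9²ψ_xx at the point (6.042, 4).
Domain of dependence: [-9.558, 21.642]. Signals travel at speed 3.9, so data within |x - 6.042| ≤ 3.9·4 = 15.6 can reach the point.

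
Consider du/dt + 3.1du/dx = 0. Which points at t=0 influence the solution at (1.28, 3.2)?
A single point: x = -8.64. The characteristic through (1.28, 3.2) is x - 3.1t = const, so x = 1.28 - 3.1·3.2 = -8.64.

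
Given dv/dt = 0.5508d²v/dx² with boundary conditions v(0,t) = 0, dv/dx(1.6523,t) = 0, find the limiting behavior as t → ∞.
v → 0. Heat escapes through the Dirichlet boundary.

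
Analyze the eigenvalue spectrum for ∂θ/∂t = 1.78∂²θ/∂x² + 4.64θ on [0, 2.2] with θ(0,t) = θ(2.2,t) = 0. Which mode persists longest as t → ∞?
Eigenvalues: λₙ = 1.78n²π²/2.2² - 4.64.
First three modes:
  n=1: λ₁ = 1.78π²/2.2² - 4.64 ≈ -1.01
  n=2: λ₂ = 7.12π²/2.2² - 4.64 ≈ 9.879
  n=3: λ₃ = 16.02π²/2.2² - 4.64 ≈ 28.028
Since 1.78π²/2.2² ≈ 3.63 < 4.64, λ₁ < 0.
The n=1 mode grows fastest (−λₙ is largest for n=1) → dominates.
Asymptotic: θ ~ c₁ sin(πx/2.2) e^{1.01t} (exponential growth at rate −λ₁ ≈ 1.01).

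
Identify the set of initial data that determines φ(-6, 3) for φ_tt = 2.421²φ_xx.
Domain of dependence: [-13.263, 1.263]. Signals travel at speed 2.421, so data within |x - -6| ≤ 2.421·3 = 7.263 can reach the point.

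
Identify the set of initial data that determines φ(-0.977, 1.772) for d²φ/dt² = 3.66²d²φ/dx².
Domain of dependence: [-7.46252, 5.50852]. Signals travel at speed 3.66, so data within |x - -0.977| ≤ 3.66·1.772 = 6.48552 can reach the point.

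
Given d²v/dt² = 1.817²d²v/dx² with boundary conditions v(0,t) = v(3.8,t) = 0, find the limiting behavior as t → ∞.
v oscillates (no decay). Energy is conserved; the solution oscillates indefinitely as standing waves.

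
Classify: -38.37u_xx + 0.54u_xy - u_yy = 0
Elliptic (discriminant = -153.1884).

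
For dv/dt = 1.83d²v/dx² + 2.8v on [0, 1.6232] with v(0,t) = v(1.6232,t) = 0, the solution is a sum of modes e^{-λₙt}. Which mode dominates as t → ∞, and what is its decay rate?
Eigenvalues: λₙ = 1.83n²π²/1.6232² - 2.8.
First three modes:
  n=1: λ₁ = 1.83π²/1.6232² - 2.8 ≈ 4.055
  n=2: λ₂ = 7.32π²/1.6232² - 2.8 ≈ 24.62
  n=3: λ₃ = 16.47π²/1.6232² - 2.8 ≈ 58.895
Since 1.83π²/1.6232² ≈ 6.855 > 2.8, all λₙ > 0.
The n=1 mode decays slowest → dominates as t → ∞.
Asymptotic: v ~ c₁ sin(πx/1.6232) e^{-λ₁t} with decay rate λ₁ ≈ 4.055.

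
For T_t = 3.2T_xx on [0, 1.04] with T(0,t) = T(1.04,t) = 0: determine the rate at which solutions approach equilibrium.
Eigenvalues: λₙ = 3.2n²π²/1.04².
First three modes:
  n=1: λ₁ = 3.2π²/1.04² ≈ 29.2
  n=2: λ₂ = 12.8π²/1.04² ≈ 116.8 (4× faster decay)
  n=3: λ₃ = 28.8π²/1.04² ≈ 262.8 (9× faster decay)
As t → ∞, higher modes decay exponentially faster. The n=1 mode dominates: T ~ c₁ sin(πx/1.04) e^{-λ₁t}.
Decay rate: λ₁ = 3.2π²/1.04² ≈ 29.2.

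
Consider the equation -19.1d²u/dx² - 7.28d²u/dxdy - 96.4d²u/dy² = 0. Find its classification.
Elliptic. (A = -19.1, B = -7.28, C = -96.4 gives B² - 4AC = -7311.9616.)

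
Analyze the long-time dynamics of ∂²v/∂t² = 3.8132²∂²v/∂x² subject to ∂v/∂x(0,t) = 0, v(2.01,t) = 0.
Long-time behavior: v oscillates (no decay). Energy is conserved; the solution oscillates indefinitely as standing waves.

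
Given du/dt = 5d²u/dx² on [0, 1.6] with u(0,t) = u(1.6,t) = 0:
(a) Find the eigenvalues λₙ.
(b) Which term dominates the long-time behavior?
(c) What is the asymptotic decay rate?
Eigenvalues: λₙ = 5n²π²/1.6².
First three modes:
  n=1: λ₁ = 5π²/1.6² ≈ 19.277
  n=2: λ₂ = 20π²/1.6² ≈ 77.106 (4× faster decay)
  n=3: λ₃ = 45π²/1.6² ≈ 173.489 (9× faster decay)
As t → ∞, higher modes decay exponentially faster. The n=1 mode dominates: u ~ c₁ sin(πx/1.6) e^{-λ₁t}.
Decay rate: λ₁ = 5π²/1.6² ≈ 19.277.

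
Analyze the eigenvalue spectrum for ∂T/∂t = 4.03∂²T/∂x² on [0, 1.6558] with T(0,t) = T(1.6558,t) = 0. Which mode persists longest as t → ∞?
Eigenvalues: λₙ = 4.03n²π²/1.6558².
First three modes:
  n=1: λ₁ = 4.03π²/1.6558² ≈ 14.507
  n=2: λ₂ = 16.12π²/1.6558² ≈ 58.03 (4× faster decay)
  n=3: λ₃ = 36.27π²/1.6558² ≈ 130.566 (9× faster decay)
As t → ∞, higher modes decay exponentially faster. The n=1 mode dominates: T ~ c₁ sin(πx/1.6558) e^{-λ₁t}.
Decay rate: λ₁ = 4.03π²/1.6558² ≈ 14.507.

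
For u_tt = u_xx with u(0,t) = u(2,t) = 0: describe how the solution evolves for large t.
u oscillates (no decay). Energy is conserved; the solution oscillates indefinitely as standing waves.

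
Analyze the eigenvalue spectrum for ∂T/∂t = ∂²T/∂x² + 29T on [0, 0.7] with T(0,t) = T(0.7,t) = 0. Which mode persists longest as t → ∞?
Eigenvalues: λₙ = n²π²/0.7² - 29.
First three modes:
  n=1: λ₁ = π²/0.7² - 29 ≈ -8.858
  n=2: λ₂ = 4π²/0.7² - 29 ≈ 51.568
  n=3: λ₃ = 9π²/0.7² - 29 ≈ 152.278
Since π²/0.7² ≈ 20.142 < 29, λ₁ < 0.
The n=1 mode grows fastest (−λₙ is largest for n=1) → dominates.
Asymptotic: T ~ c₁ sin(πx/0.7) e^{8.858t} (exponential growth at rate −λ₁ ≈ 8.858).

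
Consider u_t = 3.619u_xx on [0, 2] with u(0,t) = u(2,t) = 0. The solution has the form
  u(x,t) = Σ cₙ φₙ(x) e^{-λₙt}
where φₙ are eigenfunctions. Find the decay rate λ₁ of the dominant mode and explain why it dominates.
Eigenvalues: λₙ = 3.619n²π²/2².
First three modes:
  n=1: λ₁ = 3.619π²/2² ≈ 8.93
  n=2: λ₂ = 14.476π²/2² ≈ 35.718 (4× faster decay)
  n=3: λ₃ = 32.571π²/2² ≈ 80.366 (9× faster decay)
As t → ∞, higher modes decay exponentially faster. The n=1 mode dominates: u ~ c₁ sin(πx/2) e^{-λ₁t}.
Decay rate: λ₁ = 3.619π²/2² ≈ 8.93.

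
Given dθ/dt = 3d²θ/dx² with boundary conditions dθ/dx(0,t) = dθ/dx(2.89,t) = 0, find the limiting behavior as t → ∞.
θ → constant (steady state). Heat is conserved (no flux at boundaries); solution approaches the spatial average.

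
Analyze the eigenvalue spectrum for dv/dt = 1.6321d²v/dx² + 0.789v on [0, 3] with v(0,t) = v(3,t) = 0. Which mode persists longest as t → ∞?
Eigenvalues: λₙ = 1.6321n²π²/3² - 0.789.
First three modes:
  n=1: λ₁ = 1.6321π²/3² - 0.789 ≈ 1.001
  n=2: λ₂ = 6.5284π²/3² - 0.789 ≈ 6.37
  n=3: λ₃ = 14.6889π²/3² - 0.789 ≈ 15.319
Since 1.6321π²/3² ≈ 1.79 > 0.789, all λₙ > 0.
The n=1 mode decays slowest → dominates as t → ∞.
Asymptotic: v ~ c₁ sin(πx/3) e^{-λ₁t} with decay rate λ₁ ≈ 1.001.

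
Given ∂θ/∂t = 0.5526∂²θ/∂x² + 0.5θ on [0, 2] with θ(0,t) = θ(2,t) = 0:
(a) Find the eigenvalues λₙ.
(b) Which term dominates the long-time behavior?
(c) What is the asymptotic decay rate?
Eigenvalues: λₙ = 0.5526n²π²/2² - 0.5.
First three modes:
  n=1: λ₁ = 0.5526π²/2² - 0.5 ≈ 0.863
  n=2: λ₂ = 2.2104π²/2² - 0.5 ≈ 4.954
  n=3: λ₃ = 4.9734π²/2² - 0.5 ≈ 11.771
Since 0.5526π²/2² ≈ 1.363 > 0.5, all λₙ > 0.
The n=1 mode decays slowest → dominates as t → ∞.
Asymptotic: θ ~ c₁ sin(πx/2) e^{-λ₁t} with decay rate λ₁ ≈ 0.863.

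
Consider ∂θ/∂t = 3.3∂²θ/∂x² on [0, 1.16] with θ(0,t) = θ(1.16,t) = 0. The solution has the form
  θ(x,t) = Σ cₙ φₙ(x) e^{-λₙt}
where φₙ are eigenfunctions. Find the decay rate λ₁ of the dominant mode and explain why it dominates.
Eigenvalues: λₙ = 3.3n²π²/1.16².
First three modes:
  n=1: λ₁ = 3.3π²/1.16² ≈ 24.205
  n=2: λ₂ = 13.2π²/1.16² ≈ 96.818 (4× faster decay)
  n=3: λ₃ = 29.7π²/1.16² ≈ 217.841 (9× faster decay)
As t → ∞, higher modes decay exponentially faster. The n=1 mode dominates: θ ~ c₁ sin(πx/1.16) e^{-λ₁t}.
Decay rate: λ₁ = 3.3π²/1.16² ≈ 24.205.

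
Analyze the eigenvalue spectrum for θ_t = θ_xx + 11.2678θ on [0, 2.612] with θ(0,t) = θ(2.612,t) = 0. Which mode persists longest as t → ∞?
Eigenvalues: λₙ = n²π²/2.612² - 11.2678.
First three modes:
  n=1: λ₁ = π²/2.612² - 11.2678 ≈ -9.821
  n=2: λ₂ = 4π²/2.612² - 11.2678 ≈ -5.481
  n=3: λ₃ = 9π²/2.612² - 11.2678 ≈ 1.752
Since π²/2.612² ≈ 1.447 < 11.2678, λ₁ < 0.
The n=1 mode grows fastest (−λₙ is largest for n=1) → dominates.
Asymptotic: θ ~ c₁ sin(πx/2.612) e^{9.821t} (exponential growth at rate −λ₁ ≈ 9.821).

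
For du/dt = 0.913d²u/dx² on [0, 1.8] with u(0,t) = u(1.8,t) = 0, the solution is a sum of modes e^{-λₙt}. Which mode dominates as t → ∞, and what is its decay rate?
Eigenvalues: λₙ = 0.913n²π²/1.8².
First three modes:
  n=1: λ₁ = 0.913π²/1.8² ≈ 2.781
  n=2: λ₂ = 3.652π²/1.8² ≈ 11.125 (4× faster decay)
  n=3: λ₃ = 8.217π²/1.8² ≈ 25.03 (9× faster decay)
As t → ∞, higher modes decay exponentially faster. The n=1 mode dominates: u ~ c₁ sin(πx/1.8) e^{-λ₁t}.
Decay rate: λ₁ = 0.913π²/1.8² ≈ 2.781.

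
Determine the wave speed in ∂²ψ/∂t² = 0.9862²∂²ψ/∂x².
Speed = 0.9862. Information travels along characteristics x = x₀ ± 0.9862t.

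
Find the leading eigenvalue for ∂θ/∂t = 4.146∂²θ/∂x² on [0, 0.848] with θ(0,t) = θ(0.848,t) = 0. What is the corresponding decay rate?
Eigenvalues: λₙ = 4.146n²π²/0.848².
First three modes:
  n=1: λ₁ = 4.146π²/0.848² ≈ 56.903
  n=2: λ₂ = 16.584π²/0.848² ≈ 227.613 (4× faster decay)
  n=3: λ₃ = 37.314π²/0.848² ≈ 512.13 (9× faster decay)
As t → ∞, higher modes decay exponentially faster. The n=1 mode dominates: θ ~ c₁ sin(πx/0.848) e^{-λ₁t}.
Decay rate: λ₁ = 4.146π²/0.848² ≈ 56.903.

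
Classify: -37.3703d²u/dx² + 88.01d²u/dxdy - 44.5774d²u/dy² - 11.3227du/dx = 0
Hyperbolic (discriminant = 1082.27685512).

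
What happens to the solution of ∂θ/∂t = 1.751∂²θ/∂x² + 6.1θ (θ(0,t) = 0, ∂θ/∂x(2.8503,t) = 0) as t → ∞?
θ grows unboundedly. Reaction dominates diffusion (r=6.1 > κπ²/(4L²)≈0.53); solution grows exponentially.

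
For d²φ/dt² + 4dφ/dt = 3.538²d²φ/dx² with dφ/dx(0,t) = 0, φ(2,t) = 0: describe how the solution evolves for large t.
φ → 0. Damping (γ=4) dissipates energy; oscillations decay exponentially.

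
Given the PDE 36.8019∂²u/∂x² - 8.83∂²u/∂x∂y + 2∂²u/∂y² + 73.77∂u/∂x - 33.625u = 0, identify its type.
The second-order coefficients are A = 36.8019, B = -8.83, C = 2. Since B² - 4AC = -216.4463 < 0, this is an elliptic PDE.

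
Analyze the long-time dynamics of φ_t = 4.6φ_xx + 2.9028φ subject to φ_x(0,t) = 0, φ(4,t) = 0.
Long-time behavior: φ grows unboundedly. Reaction dominates diffusion (r=2.9028 > κπ²/(4L²)≈0.71); solution grows exponentially.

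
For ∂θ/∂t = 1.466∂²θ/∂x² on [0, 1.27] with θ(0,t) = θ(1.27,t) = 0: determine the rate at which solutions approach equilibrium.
Eigenvalues: λₙ = 1.466n²π²/1.27².
First three modes:
  n=1: λ₁ = 1.466π²/1.27² ≈ 8.971
  n=2: λ₂ = 5.864π²/1.27² ≈ 35.883 (4× faster decay)
  n=3: λ₃ = 13.194π²/1.27² ≈ 80.736 (9× faster decay)
As t → ∞, higher modes decay exponentially faster. The n=1 mode dominates: θ ~ c₁ sin(πx/1.27) e^{-λ₁t}.
Decay rate: λ₁ = 1.466π²/1.27² ≈ 8.971.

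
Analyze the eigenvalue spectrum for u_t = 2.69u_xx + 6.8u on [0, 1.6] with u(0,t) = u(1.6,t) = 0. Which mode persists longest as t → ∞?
Eigenvalues: λₙ = 2.69n²π²/1.6² - 6.8.
First three modes:
  n=1: λ₁ = 2.69π²/1.6² - 6.8 ≈ 3.571
  n=2: λ₂ = 10.76π²/1.6² - 6.8 ≈ 34.683
  n=3: λ₃ = 24.21π²/1.6² - 6.8 ≈ 86.537
Since 2.69π²/1.6² ≈ 10.371 > 6.8, all λₙ > 0.
The n=1 mode decays slowest → dominates as t → ∞.
Asymptotic: u ~ c₁ sin(πx/1.6) e^{-λ₁t} with decay rate λ₁ ≈ 3.571.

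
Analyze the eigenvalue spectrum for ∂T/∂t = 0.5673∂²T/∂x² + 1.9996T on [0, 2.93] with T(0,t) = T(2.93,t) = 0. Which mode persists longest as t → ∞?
Eigenvalues: λₙ = 0.5673n²π²/2.93² - 1.9996.
First three modes:
  n=1: λ₁ = 0.5673π²/2.93² - 1.9996 ≈ -1.347
  n=2: λ₂ = 2.2692π²/2.93² - 1.9996 ≈ 0.609
  n=3: λ₃ = 5.1057π²/2.93² - 1.9996 ≈ 3.87
Since 0.5673π²/2.93² ≈ 0.652 < 1.9996, λ₁ < 0.
The n=1 mode grows fastest (−λₙ is largest for n=1) → dominates.
Asymptotic: T ~ c₁ sin(πx/2.93) e^{1.347t} (exponential growth at rate −λ₁ ≈ 1.347).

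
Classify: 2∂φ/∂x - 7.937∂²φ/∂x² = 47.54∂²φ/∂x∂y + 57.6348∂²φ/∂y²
Rewriting in standard form: -7.937∂²φ/∂x² - 47.54∂²φ/∂x∂y - 57.6348∂²φ/∂y² + 2∂φ/∂x = 0. Hyperbolic (discriminant = 430.2619696).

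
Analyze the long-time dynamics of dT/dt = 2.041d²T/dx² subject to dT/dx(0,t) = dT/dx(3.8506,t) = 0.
Long-time behavior: T → constant (steady state). Heat is conserved (no flux at boundaries); solution approaches the spatial average.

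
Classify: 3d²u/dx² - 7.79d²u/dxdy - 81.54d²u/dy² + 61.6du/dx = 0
Hyperbolic (discriminant = 1039.1641).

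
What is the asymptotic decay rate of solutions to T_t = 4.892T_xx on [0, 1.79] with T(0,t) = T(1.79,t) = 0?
Eigenvalues: λₙ = 4.892n²π²/1.79².
First three modes:
  n=1: λ₁ = 4.892π²/1.79² ≈ 15.069
  n=2: λ₂ = 19.568π²/1.79² ≈ 60.275 (4× faster decay)
  n=3: λ₃ = 44.028π²/1.79² ≈ 135.62 (9× faster decay)
As t → ∞, higher modes decay exponentially faster. The n=1 mode dominates: T ~ c₁ sin(πx/1.79) e^{-λ₁t}.
Decay rate: λ₁ = 4.892π²/1.79² ≈ 15.069.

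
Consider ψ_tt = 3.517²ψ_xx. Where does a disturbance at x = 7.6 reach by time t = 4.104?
Domain of influence: [-6.833768, 22.033768]. Data at x = 7.6 spreads outward at speed 3.517.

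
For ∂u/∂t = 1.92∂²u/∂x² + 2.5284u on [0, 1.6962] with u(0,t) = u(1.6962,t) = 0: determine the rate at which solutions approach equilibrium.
Eigenvalues: λₙ = 1.92n²π²/1.6962² - 2.5284.
First three modes:
  n=1: λ₁ = 1.92π²/1.6962² - 2.5284 ≈ 4.058
  n=2: λ₂ = 7.68π²/1.6962² - 2.5284 ≈ 23.817
  n=3: λ₃ = 17.28π²/1.6962² - 2.5284 ≈ 56.749
Since 1.92π²/1.6962² ≈ 6.586 > 2.5284, all λₙ > 0.
The n=1 mode decays slowest → dominates as t → ∞.
Asymptotic: u ~ c₁ sin(πx/1.6962) e^{-λ₁t} with decay rate λ₁ ≈ 4.058.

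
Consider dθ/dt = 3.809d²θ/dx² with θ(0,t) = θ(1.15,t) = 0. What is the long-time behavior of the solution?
As t → ∞, θ → 0. Heat diffuses out through both boundaries.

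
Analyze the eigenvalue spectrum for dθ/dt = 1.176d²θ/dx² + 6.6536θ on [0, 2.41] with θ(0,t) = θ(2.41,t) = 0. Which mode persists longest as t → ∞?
Eigenvalues: λₙ = 1.176n²π²/2.41² - 6.6536.
First three modes:
  n=1: λ₁ = 1.176π²/2.41² - 6.6536 ≈ -4.655
  n=2: λ₂ = 4.704π²/2.41² - 6.6536 ≈ 1.34
  n=3: λ₃ = 10.584π²/2.41² - 6.6536 ≈ 11.332
Since 1.176π²/2.41² ≈ 1.998 < 6.6536, λ₁ < 0.
The n=1 mode grows fastest (−λₙ is largest for n=1) → dominates.
Asymptotic: θ ~ c₁ sin(πx/2.41) e^{4.655t} (exponential growth at rate −λ₁ ≈ 4.655).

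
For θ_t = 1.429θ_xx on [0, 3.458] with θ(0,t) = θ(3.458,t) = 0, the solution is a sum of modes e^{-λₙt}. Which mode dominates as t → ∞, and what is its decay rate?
Eigenvalues: λₙ = 1.429n²π²/3.458².
First three modes:
  n=1: λ₁ = 1.429π²/3.458² ≈ 1.179
  n=2: λ₂ = 5.716π²/3.458² ≈ 4.718 (4× faster decay)
  n=3: λ₃ = 12.861π²/3.458² ≈ 10.615 (9× faster decay)
As t → ∞, higher modes decay exponentially faster. The n=1 mode dominates: θ ~ c₁ sin(πx/3.458) e^{-λ₁t}.
Decay rate: λ₁ = 1.429π²/3.458² ≈ 1.179.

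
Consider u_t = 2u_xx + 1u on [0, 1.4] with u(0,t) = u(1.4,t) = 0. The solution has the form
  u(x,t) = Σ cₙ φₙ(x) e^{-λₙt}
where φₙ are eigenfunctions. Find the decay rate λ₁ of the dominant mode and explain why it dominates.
Eigenvalues: λₙ = 2n²π²/1.4² - 1.
First three modes:
  n=1: λ₁ = 2π²/1.4² - 1 ≈ 9.071
  n=2: λ₂ = 8π²/1.4² - 1 ≈ 39.284
  n=3: λ₃ = 18π²/1.4² - 1 ≈ 89.639
Since 2π²/1.4² ≈ 10.071 > 1, all λₙ > 0.
The n=1 mode decays slowest → dominates as t → ∞.
Asymptotic: u ~ c₁ sin(πx/1.4) e^{-λ₁t} with decay rate λ₁ ≈ 9.071.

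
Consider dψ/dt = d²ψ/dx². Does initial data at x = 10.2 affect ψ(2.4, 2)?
Yes, for any finite x. The heat equation has infinite propagation speed, so all initial data affects all points at any t > 0.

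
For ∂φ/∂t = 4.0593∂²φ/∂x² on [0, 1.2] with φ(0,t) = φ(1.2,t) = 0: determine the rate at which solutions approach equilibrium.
Eigenvalues: λₙ = 4.0593n²π²/1.2².
First three modes:
  n=1: λ₁ = 4.0593π²/1.2² ≈ 27.822
  n=2: λ₂ = 16.2372π²/1.2² ≈ 111.288 (4× faster decay)
  n=3: λ₃ = 36.5337π²/1.2² ≈ 250.398 (9× faster decay)
As t → ∞, higher modes decay exponentially faster. The n=1 mode dominates: φ ~ c₁ sin(πx/1.2) e^{-λ₁t}.
Decay rate: λ₁ = 4.0593π²/1.2² ≈ 27.822.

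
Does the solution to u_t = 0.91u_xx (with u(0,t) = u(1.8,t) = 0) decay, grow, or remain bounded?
u → 0. Heat diffuses out through both boundaries.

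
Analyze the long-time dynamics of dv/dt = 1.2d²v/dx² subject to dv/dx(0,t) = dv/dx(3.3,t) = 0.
Long-time behavior: v → constant (steady state). Heat is conserved (no flux at boundaries); solution approaches the spatial average.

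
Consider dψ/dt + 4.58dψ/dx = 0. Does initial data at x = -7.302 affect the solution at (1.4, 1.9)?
Yes. The characteristic through (1.4, 1.9) passes through x = -7.302.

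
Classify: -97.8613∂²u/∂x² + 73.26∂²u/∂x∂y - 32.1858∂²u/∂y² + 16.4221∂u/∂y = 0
Elliptic (discriminant = -7231.94931816).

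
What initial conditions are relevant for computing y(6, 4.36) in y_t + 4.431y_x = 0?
A single point: x = -13.31916. The characteristic through (6, 4.36) is x - 4.431t = const, so x = 6 - 4.431·4.36 = -13.31916.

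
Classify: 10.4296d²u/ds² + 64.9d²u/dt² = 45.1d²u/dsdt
Rewriting in standard form: 10.4296d²u/ds² - 45.1d²u/dsdt + 64.9d²u/dt² = 0. Elliptic (discriminant = -673.51416).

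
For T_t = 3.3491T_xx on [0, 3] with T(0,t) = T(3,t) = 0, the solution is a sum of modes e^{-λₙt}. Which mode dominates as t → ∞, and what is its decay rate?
Eigenvalues: λₙ = 3.3491n²π²/3².
First three modes:
  n=1: λ₁ = 3.3491π²/3² ≈ 3.673
  n=2: λ₂ = 13.3964π²/3² ≈ 14.691 (4× faster decay)
  n=3: λ₃ = 30.1419π²/3² ≈ 33.054 (9× faster decay)
As t → ∞, higher modes decay exponentially faster. The n=1 mode dominates: T ~ c₁ sin(πx/3) e^{-λ₁t}.
Decay rate: λ₁ = 3.3491π²/3² ≈ 3.673.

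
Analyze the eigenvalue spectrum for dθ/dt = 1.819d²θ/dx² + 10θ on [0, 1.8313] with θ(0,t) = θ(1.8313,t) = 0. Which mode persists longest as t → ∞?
Eigenvalues: λₙ = 1.819n²π²/1.8313² - 10.
First three modes:
  n=1: λ₁ = 1.819π²/1.8313² - 10 ≈ -4.647
  n=2: λ₂ = 7.276π²/1.8313² - 10 ≈ 11.413
  n=3: λ₃ = 16.371π²/1.8313² - 10 ≈ 38.179
Since 1.819π²/1.8313² ≈ 5.353 < 10, λ₁ < 0.
The n=1 mode grows fastest (−λₙ is largest for n=1) → dominates.
Asymptotic: θ ~ c₁ sin(πx/1.8313) e^{4.647t} (exponential growth at rate −λ₁ ≈ 4.647).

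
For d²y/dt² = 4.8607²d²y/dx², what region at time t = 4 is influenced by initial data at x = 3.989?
Domain of influence: [-15.4538, 23.4318]. Data at x = 3.989 spreads outward at speed 4.8607.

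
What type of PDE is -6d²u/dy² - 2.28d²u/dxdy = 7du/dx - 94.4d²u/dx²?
Rewriting in standard form: 94.4d²u/dx² - 2.28d²u/dxdy - 6d²u/dy² - 7du/dx = 0. With A = 94.4, B = -2.28, C = -6, the discriminant is 2270.7984. This is a hyperbolic PDE.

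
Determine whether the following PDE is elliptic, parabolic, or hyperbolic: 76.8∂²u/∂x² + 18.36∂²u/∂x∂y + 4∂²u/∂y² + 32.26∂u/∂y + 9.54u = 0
Coefficients: A = 76.8, B = 18.36, C = 4. B² - 4AC = -891.7104, which is negative, so the equation is elliptic.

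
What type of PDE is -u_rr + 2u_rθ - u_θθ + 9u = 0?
With A = -1, B = 2, C = -1, the discriminant is 0. This is a parabolic PDE.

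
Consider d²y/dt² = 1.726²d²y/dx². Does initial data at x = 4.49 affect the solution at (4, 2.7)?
Yes. The domain of dependence is [-0.6602, 8.6602], and 4.49 ∈ [-0.6602, 8.6602].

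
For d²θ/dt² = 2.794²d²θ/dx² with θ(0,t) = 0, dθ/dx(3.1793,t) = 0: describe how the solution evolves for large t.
θ oscillates (no decay). Energy is conserved; the solution oscillates indefinitely as standing waves.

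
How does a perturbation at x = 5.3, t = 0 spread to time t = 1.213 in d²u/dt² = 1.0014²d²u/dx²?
Domain of influence: [4.0853018, 6.5146982]. Data at x = 5.3 spreads outward at speed 1.0014.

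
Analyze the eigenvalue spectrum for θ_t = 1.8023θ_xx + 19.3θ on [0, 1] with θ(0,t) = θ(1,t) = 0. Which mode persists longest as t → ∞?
Eigenvalues: λₙ = 1.8023n²π²/1² - 19.3.
First three modes:
  n=1: λ₁ = 1.8023π² - 19.3 ≈ -1.512
  n=2: λ₂ = 7.2092π² - 19.3 ≈ 51.852
  n=3: λ₃ = 16.2207π² - 19.3 ≈ 140.792
Since 1.8023π² ≈ 17.788 < 19.3, λ₁ < 0.
The n=1 mode grows fastest (−λₙ is largest for n=1) → dominates.
Asymptotic: θ ~ c₁ sin(πx/1) e^{1.512t} (exponential growth at rate −λ₁ ≈ 1.512).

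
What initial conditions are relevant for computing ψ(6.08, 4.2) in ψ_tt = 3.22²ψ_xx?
Domain of dependence: [-7.444, 19.604]. Signals travel at speed 3.22, so data within |x - 6.08| ≤ 3.22·4.2 = 13.524 can reach the point.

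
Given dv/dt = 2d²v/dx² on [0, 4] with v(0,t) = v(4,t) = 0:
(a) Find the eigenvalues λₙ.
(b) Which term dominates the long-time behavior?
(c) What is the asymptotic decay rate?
Eigenvalues: λₙ = 2n²π²/4².
First three modes:
  n=1: λ₁ = 2π²/4² ≈ 1.234
  n=2: λ₂ = 8π²/4² ≈ 4.935 (4× faster decay)
  n=3: λ₃ = 18π²/4² ≈ 11.103 (9× faster decay)
As t → ∞, higher modes decay exponentially faster. The n=1 mode dominates: v ~ c₁ sin(πx/4) e^{-λ₁t}.
Decay rate: λ₁ = 2π²/4² ≈ 1.234.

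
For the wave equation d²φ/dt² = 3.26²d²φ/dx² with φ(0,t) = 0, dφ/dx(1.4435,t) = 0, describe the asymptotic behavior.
φ oscillates (no decay). Energy is conserved; the solution oscillates indefinitely as standing waves.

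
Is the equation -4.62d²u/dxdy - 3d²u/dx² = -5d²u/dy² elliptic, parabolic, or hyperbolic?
Rewriting in standard form: -3d²u/dx² - 4.62d²u/dxdy + 5d²u/dy² = 0. Computing B² - 4AC with A = -3, B = -4.62, C = 5: discriminant = 81.3444 (positive). Answer: hyperbolic.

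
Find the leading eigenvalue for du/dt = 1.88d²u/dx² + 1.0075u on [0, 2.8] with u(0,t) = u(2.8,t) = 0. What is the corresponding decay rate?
Eigenvalues: λₙ = 1.88n²π²/2.8² - 1.0075.
First three modes:
  n=1: λ₁ = 1.88π²/2.8² - 1.0075 ≈ 1.359
  n=2: λ₂ = 7.52π²/2.8² - 1.0075 ≈ 8.459
  n=3: λ₃ = 16.92π²/2.8² - 1.0075 ≈ 20.293
Since 1.88π²/2.8² ≈ 2.367 > 1.0075, all λₙ > 0.
The n=1 mode decays slowest → dominates as t → ∞.
Asymptotic: u ~ c₁ sin(πx/2.8) e^{-λ₁t} with decay rate λ₁ ≈ 1.359.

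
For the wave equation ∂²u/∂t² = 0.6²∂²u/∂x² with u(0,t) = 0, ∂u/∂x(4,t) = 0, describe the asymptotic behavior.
u oscillates (no decay). Energy is conserved; the solution oscillates indefinitely as standing waves.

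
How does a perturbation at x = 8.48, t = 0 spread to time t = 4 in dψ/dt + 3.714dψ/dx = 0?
At x = 23.336. The characteristic carries data from (8.48, 0) to (23.336, 4).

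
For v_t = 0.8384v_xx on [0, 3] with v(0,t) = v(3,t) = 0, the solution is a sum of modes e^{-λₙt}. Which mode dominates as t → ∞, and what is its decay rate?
Eigenvalues: λₙ = 0.8384n²π²/3².
First three modes:
  n=1: λ₁ = 0.8384π²/3² ≈ 0.919
  n=2: λ₂ = 3.3536π²/3² ≈ 3.678 (4× faster decay)
  n=3: λ₃ = 7.5456π²/3² ≈ 8.275 (9× faster decay)
As t → ∞, higher modes decay exponentially faster. The n=1 mode dominates: v ~ c₁ sin(πx/3) e^{-λ₁t}.
Decay rate: λ₁ = 0.8384π²/3² ≈ 0.919.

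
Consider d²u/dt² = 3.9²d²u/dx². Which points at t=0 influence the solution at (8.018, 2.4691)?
Domain of dependence: [-1.61149, 17.64749]. Signals travel at speed 3.9, so data within |x - 8.018| ≤ 3.9·2.4691 = 9.62949 can reach the point.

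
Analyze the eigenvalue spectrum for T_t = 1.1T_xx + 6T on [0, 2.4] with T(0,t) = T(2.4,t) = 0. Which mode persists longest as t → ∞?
Eigenvalues: λₙ = 1.1n²π²/2.4² - 6.
First three modes:
  n=1: λ₁ = 1.1π²/2.4² - 6 ≈ -4.115
  n=2: λ₂ = 4.4π²/2.4² - 6 ≈ 1.539
  n=3: λ₃ = 9.9π²/2.4² - 6 ≈ 10.963
Since 1.1π²/2.4² ≈ 1.885 < 6, λ₁ < 0.
The n=1 mode grows fastest (−λₙ is largest for n=1) → dominates.
Asymptotic: T ~ c₁ sin(πx/2.4) e^{4.115t} (exponential growth at rate −λ₁ ≈ 4.115).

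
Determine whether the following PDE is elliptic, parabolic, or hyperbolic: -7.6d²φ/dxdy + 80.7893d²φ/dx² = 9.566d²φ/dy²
Rewriting in standard form: 80.7893d²φ/dx² - 7.6d²φ/dxdy - 9.566d²φ/dy² = 0. Coefficients: A = 80.7893, B = -7.6, C = -9.566. B² - 4AC = 3149.0817752, which is positive, so the equation is hyperbolic.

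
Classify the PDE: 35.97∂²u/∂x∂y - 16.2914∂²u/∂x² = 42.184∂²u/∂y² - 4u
Rewriting in standard form: -16.2914∂²u/∂x² + 35.97∂²u/∂x∂y - 42.184∂²u/∂y² + 4u = 0. A = -16.2914, B = 35.97, C = -42.184. Discriminant B² - 4AC = -1455.1047704. Since -1455.1047704 < 0, elliptic.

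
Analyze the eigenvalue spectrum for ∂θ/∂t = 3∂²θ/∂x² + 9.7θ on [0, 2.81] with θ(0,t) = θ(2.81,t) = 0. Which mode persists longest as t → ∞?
Eigenvalues: λₙ = 3n²π²/2.81² - 9.7.
First three modes:
  n=1: λ₁ = 3π²/2.81² - 9.7 ≈ -5.95
  n=2: λ₂ = 12π²/2.81² - 9.7 ≈ 5.299
  n=3: λ₃ = 27π²/2.81² - 9.7 ≈ 24.048
Since 3π²/2.81² ≈ 3.75 < 9.7, λ₁ < 0.
The n=1 mode grows fastest (−λₙ is largest for n=1) → dominates.
Asymptotic: θ ~ c₁ sin(πx/2.81) e^{5.95t} (exponential growth at rate −λ₁ ≈ 5.95).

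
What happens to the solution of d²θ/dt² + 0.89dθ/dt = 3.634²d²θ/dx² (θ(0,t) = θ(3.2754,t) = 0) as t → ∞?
θ → 0. Damping (γ=0.89) dissipates energy; oscillations decay exponentially.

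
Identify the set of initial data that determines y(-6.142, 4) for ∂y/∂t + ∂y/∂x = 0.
A single point: x = -10.142. The characteristic through (-6.142, 4) is x - 1t = const, so x = -6.142 - 1·4 = -10.142.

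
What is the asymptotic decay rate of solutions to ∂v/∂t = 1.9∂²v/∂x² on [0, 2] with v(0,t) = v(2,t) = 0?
Eigenvalues: λₙ = 1.9n²π²/2².
First three modes:
  n=1: λ₁ = 1.9π²/2² ≈ 4.688
  n=2: λ₂ = 7.6π²/2² ≈ 18.752 (4× faster decay)
  n=3: λ₃ = 17.1π²/2² ≈ 42.193 (9× faster decay)
As t → ∞, higher modes decay exponentially faster. The n=1 mode dominates: v ~ c₁ sin(πx/2) e^{-λ₁t}.
Decay rate: λ₁ = 1.9π²/2² ≈ 4.688.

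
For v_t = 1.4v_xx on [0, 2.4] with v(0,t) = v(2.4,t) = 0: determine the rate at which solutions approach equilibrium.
Eigenvalues: λₙ = 1.4n²π²/2.4².
First three modes:
  n=1: λ₁ = 1.4π²/2.4² ≈ 2.399
  n=2: λ₂ = 5.6π²/2.4² ≈ 9.595 (4× faster decay)
  n=3: λ₃ = 12.6π²/2.4² ≈ 21.59 (9× faster decay)
As t → ∞, higher modes decay exponentially faster. The n=1 mode dominates: v ~ c₁ sin(πx/2.4) e^{-λ₁t}.
Decay rate: λ₁ = 1.4π²/2.4² ≈ 2.399.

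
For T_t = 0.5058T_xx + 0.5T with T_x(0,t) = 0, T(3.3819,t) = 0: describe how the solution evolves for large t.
T grows unboundedly. Reaction dominates diffusion (r=0.5 > κπ²/(4L²)≈0.11); solution grows exponentially.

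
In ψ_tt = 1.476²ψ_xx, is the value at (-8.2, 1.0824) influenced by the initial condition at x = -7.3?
Yes. The domain of dependence is [-9.7976224, -6.6023776], and -7.3 ∈ [-9.7976224, -6.6023776].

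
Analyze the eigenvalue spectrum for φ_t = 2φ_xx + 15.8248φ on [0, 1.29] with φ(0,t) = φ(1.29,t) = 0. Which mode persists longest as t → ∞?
Eigenvalues: λₙ = 2n²π²/1.29² - 15.8248.
First three modes:
  n=1: λ₁ = 2π²/1.29² - 15.8248 ≈ -3.963
  n=2: λ₂ = 8π²/1.29² - 15.8248 ≈ 31.622
  n=3: λ₃ = 18π²/1.29² - 15.8248 ≈ 90.931
Since 2π²/1.29² ≈ 11.862 < 15.8248, λ₁ < 0.
The n=1 mode grows fastest (−λₙ is largest for n=1) → dominates.
Asymptotic: φ ~ c₁ sin(πx/1.29) e^{3.963t} (exponential growth at rate −λ₁ ≈ 3.963).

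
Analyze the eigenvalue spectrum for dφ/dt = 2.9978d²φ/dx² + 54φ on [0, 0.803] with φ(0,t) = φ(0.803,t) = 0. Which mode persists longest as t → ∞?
Eigenvalues: λₙ = 2.9978n²π²/0.803² - 54.
First three modes:
  n=1: λ₁ = 2.9978π²/0.803² - 54 ≈ -8.115
  n=2: λ₂ = 11.9912π²/0.803² - 54 ≈ 129.54
  n=3: λ₃ = 26.9802π²/0.803² - 54 ≈ 358.966
Since 2.9978π²/0.803² ≈ 45.885 < 54, λ₁ < 0.
The n=1 mode grows fastest (−λₙ is largest for n=1) → dominates.
Asymptotic: φ ~ c₁ sin(πx/0.803) e^{8.115t} (exponential growth at rate −λ₁ ≈ 8.115).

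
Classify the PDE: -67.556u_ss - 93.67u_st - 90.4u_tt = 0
A = -67.556, B = -93.67, C = -90.4. Discriminant B² - 4AC = -15654.1807. Since -15654.1807 < 0, elliptic.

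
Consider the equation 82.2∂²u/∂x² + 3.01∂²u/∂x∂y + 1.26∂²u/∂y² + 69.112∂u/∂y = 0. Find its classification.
Elliptic. (A = 82.2, B = 3.01, C = 1.26 gives B² - 4AC = -405.2279.)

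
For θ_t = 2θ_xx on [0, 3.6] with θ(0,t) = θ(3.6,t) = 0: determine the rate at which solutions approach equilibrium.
Eigenvalues: λₙ = 2n²π²/3.6².
First three modes:
  n=1: λ₁ = 2π²/3.6² ≈ 1.523
  n=2: λ₂ = 8π²/3.6² ≈ 6.092 (4× faster decay)
  n=3: λ₃ = 18π²/3.6² ≈ 13.708 (9× faster decay)
As t → ∞, higher modes decay exponentially faster. The n=1 mode dominates: θ ~ c₁ sin(πx/3.6) e^{-λ₁t}.
Decay rate: λ₁ = 2π²/3.6² ≈ 1.523.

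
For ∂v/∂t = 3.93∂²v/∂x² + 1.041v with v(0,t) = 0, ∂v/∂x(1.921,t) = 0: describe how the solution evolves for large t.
v → 0. Diffusion dominates reaction (r=1.041 < κπ²/(4L²)≈2.63); solution decays.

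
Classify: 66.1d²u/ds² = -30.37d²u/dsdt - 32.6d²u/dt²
Rewriting in standard form: 66.1d²u/ds² + 30.37d²u/dsdt + 32.6d²u/dt² = 0. Elliptic (discriminant = -7697.1031).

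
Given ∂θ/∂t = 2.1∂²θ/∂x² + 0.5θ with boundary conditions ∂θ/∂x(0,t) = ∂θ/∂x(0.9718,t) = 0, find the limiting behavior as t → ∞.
θ grows unboundedly. With Neumann BCs the constant mode has diffusion eigenvalue 0, so any r > 0 makes it grow like e^(0.5t); solution grows exponentially.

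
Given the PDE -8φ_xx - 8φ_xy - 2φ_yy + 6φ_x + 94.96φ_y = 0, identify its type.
The second-order coefficients are A = -8, B = -8, C = -2. Since B² - 4AC = 0 = 0, this is a parabolic PDE.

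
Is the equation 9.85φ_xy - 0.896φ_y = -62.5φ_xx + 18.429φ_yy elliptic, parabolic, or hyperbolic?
Rewriting in standard form: 62.5φ_xx + 9.85φ_xy - 18.429φ_yy - 0.896φ_y = 0. Computing B² - 4AC with A = 62.5, B = 9.85, C = -18.429: discriminant = 4704.2725 (positive). Answer: hyperbolic.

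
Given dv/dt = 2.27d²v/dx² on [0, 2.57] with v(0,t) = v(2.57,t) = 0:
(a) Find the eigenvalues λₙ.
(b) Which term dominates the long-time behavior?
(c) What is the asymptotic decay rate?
Eigenvalues: λₙ = 2.27n²π²/2.57².
First three modes:
  n=1: λ₁ = 2.27π²/2.57² ≈ 3.392
  n=2: λ₂ = 9.08π²/2.57² ≈ 13.568 (4× faster decay)
  n=3: λ₃ = 20.43π²/2.57² ≈ 30.528 (9× faster decay)
As t → ∞, higher modes decay exponentially faster. The n=1 mode dominates: v ~ c₁ sin(πx/2.57) e^{-λ₁t}.
Decay rate: λ₁ = 2.27π²/2.57² ≈ 3.392.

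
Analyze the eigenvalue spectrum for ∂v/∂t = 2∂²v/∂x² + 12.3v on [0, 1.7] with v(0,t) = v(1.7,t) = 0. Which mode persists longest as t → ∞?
Eigenvalues: λₙ = 2n²π²/1.7² - 12.3.
First three modes:
  n=1: λ₁ = 2π²/1.7² - 12.3 ≈ -5.47
  n=2: λ₂ = 8π²/1.7² - 12.3 ≈ 15.021
  n=3: λ₃ = 18π²/1.7² - 12.3 ≈ 49.172
Since 2π²/1.7² ≈ 6.83 < 12.3, λ₁ < 0.
The n=1 mode grows fastest (−λₙ is largest for n=1) → dominates.
Asymptotic: v ~ c₁ sin(πx/1.7) e^{5.47t} (exponential growth at rate −λ₁ ≈ 5.47).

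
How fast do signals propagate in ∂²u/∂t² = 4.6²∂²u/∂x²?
Speed = 4.6. Information travels along characteristics x = x₀ ± 4.6t.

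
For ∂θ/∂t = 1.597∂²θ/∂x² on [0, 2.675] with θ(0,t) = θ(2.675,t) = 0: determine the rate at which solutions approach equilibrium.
Eigenvalues: λₙ = 1.597n²π²/2.675².
First three modes:
  n=1: λ₁ = 1.597π²/2.675² ≈ 2.203
  n=2: λ₂ = 6.388π²/2.675² ≈ 8.811 (4× faster decay)
  n=3: λ₃ = 14.373π²/2.675² ≈ 19.824 (9× faster decay)
As t → ∞, higher modes decay exponentially faster. The n=1 mode dominates: θ ~ c₁ sin(πx/2.675) e^{-λ₁t}.
Decay rate: λ₁ = 1.597π²/2.675² ≈ 2.203.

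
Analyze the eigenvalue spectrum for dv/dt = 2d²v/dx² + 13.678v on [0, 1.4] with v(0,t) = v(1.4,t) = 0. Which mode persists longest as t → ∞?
Eigenvalues: λₙ = 2n²π²/1.4² - 13.678.
First three modes:
  n=1: λ₁ = 2π²/1.4² - 13.678 ≈ -3.607
  n=2: λ₂ = 8π²/1.4² - 13.678 ≈ 26.606
  n=3: λ₃ = 18π²/1.4² - 13.678 ≈ 76.961
Since 2π²/1.4² ≈ 10.071 < 13.678, λ₁ < 0.
The n=1 mode grows fastest (−λₙ is largest for n=1) → dominates.
Asymptotic: v ~ c₁ sin(πx/1.4) e^{3.607t} (exponential growth at rate −λ₁ ≈ 3.607).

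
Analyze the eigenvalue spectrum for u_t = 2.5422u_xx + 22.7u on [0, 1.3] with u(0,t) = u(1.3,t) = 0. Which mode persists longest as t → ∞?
Eigenvalues: λₙ = 2.5422n²π²/1.3² - 22.7.
First three modes:
  n=1: λ₁ = 2.5422π²/1.3² - 22.7 ≈ -7.854
  n=2: λ₂ = 10.1688π²/1.3² - 22.7 ≈ 36.686
  n=3: λ₃ = 22.8798π²/1.3² - 22.7 ≈ 110.918
Since 2.5422π²/1.3² ≈ 14.846 < 22.7, λ₁ < 0.
The n=1 mode grows fastest (−λₙ is largest for n=1) → dominates.
Asymptotic: u ~ c₁ sin(πx/1.3) e^{7.854t} (exponential growth at rate −λ₁ ≈ 7.854).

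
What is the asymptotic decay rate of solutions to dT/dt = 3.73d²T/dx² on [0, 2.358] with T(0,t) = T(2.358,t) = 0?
Eigenvalues: λₙ = 3.73n²π²/2.358².
First three modes:
  n=1: λ₁ = 3.73π²/2.358² ≈ 6.621
  n=2: λ₂ = 14.92π²/2.358² ≈ 26.484 (4× faster decay)
  n=3: λ₃ = 33.57π²/2.358² ≈ 59.589 (9× faster decay)
As t → ∞, higher modes decay exponentially faster. The n=1 mode dominates: T ~ c₁ sin(πx/2.358) e^{-λ₁t}.
Decay rate: λ₁ = 3.73π²/2.358² ≈ 6.621.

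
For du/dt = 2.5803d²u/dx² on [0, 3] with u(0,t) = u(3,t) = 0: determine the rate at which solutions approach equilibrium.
Eigenvalues: λₙ = 2.5803n²π²/3².
First three modes:
  n=1: λ₁ = 2.5803π²/3² ≈ 2.83
  n=2: λ₂ = 10.3212π²/3² ≈ 11.318 (4× faster decay)
  n=3: λ₃ = 23.2227π²/3² ≈ 25.467 (9× faster decay)
As t → ∞, higher modes decay exponentially faster. The n=1 mode dominates: u ~ c₁ sin(πx/3) e^{-λ₁t}.
Decay rate: λ₁ = 2.5803π²/3² ≈ 2.83.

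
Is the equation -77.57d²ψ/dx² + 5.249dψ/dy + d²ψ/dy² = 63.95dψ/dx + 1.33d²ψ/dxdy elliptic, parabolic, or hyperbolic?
Rewriting in standard form: -77.57d²ψ/dx² - 1.33d²ψ/dxdy + d²ψ/dy² - 63.95dψ/dx + 5.249dψ/dy = 0. Computing B² - 4AC with A = -77.57, B = -1.33, C = 1: discriminant = 312.0489 (positive). Answer: hyperbolic.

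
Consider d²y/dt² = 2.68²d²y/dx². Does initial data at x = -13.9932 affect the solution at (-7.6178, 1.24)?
No. The domain of dependence is [-10.941, -4.2946], and -13.9932 is outside this interval.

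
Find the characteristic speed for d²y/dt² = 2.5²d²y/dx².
Speed = 2.5. Information travels along characteristics x = x₀ ± 2.5t.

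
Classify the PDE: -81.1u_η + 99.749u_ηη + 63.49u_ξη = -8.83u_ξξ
Rewriting in standard form: 8.83u_ξξ + 63.49u_ξη + 99.749u_ηη - 81.1u_η = 0. A = 8.83, B = 63.49, C = 99.749. Discriminant B² - 4AC = 507.84542. Since 507.84542 > 0, hyperbolic.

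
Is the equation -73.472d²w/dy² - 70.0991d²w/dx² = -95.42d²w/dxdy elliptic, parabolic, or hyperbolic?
Rewriting in standard form: -70.0991d²w/dx² + 95.42d²w/dxdy - 73.472d²w/dy² = 0. Computing B² - 4AC with A = -70.0991, B = 95.42, C = -73.472: discriminant = -11496.3079008 (negative). Answer: elliptic.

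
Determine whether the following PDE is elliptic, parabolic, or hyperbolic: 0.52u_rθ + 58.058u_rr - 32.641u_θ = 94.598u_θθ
Rewriting in standard form: 58.058u_rr + 0.52u_rθ - 94.598u_θθ - 32.641u_θ = 0. Coefficients: A = 58.058, B = 0.52, C = -94.598. B² - 4AC = 21968.953136, which is positive, so the equation is hyperbolic.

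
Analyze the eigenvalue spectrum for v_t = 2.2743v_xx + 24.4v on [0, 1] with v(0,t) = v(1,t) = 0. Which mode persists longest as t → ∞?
Eigenvalues: λₙ = 2.2743n²π²/1² - 24.4.
First three modes:
  n=1: λ₁ = 2.2743π² - 24.4 ≈ -1.954
  n=2: λ₂ = 9.0972π² - 24.4 ≈ 65.386
  n=3: λ₃ = 20.4687π² - 24.4 ≈ 177.618
Since 2.2743π² ≈ 22.446 < 24.4, λ₁ < 0.
The n=1 mode grows fastest (−λₙ is largest for n=1) → dominates.
Asymptotic: v ~ c₁ sin(πx/1) e^{1.954t} (exponential growth at rate −λ₁ ≈ 1.954).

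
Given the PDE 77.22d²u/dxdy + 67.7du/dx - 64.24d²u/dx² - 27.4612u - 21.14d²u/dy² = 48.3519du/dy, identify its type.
Rewriting in standard form: -64.24d²u/dx² + 77.22d²u/dxdy - 21.14d²u/dy² + 67.7du/dx - 48.3519du/dy - 27.4612u = 0. The second-order coefficients are A = -64.24, B = 77.22, C = -21.14. Since B² - 4AC = 530.794 > 0, this is a hyperbolic PDE.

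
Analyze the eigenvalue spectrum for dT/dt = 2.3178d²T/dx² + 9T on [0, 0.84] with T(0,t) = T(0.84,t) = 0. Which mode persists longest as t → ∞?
Eigenvalues: λₙ = 2.3178n²π²/0.84² - 9.
First three modes:
  n=1: λ₁ = 2.3178π²/0.84² - 9 ≈ 23.42
  n=2: λ₂ = 9.2712π²/0.84² - 9 ≈ 120.681
  n=3: λ₃ = 20.8602π²/0.84² - 9 ≈ 282.783
Since 2.3178π²/0.84² ≈ 32.42 > 9, all λₙ > 0.
The n=1 mode decays slowest → dominates as t → ∞.
Asymptotic: T ~ c₁ sin(πx/0.84) e^{-λ₁t} with decay rate λ₁ ≈ 23.42.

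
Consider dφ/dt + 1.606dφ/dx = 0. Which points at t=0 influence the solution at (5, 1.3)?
A single point: x = 2.9122. The characteristic through (5, 1.3) is x - 1.606t = const, so x = 5 - 1.606·1.3 = 2.9122.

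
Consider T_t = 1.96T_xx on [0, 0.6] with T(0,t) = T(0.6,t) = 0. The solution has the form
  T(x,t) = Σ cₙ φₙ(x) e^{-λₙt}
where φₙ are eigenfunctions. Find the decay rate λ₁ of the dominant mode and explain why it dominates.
Eigenvalues: λₙ = 1.96n²π²/0.6².
First three modes:
  n=1: λ₁ = 1.96π²/0.6² ≈ 53.735
  n=2: λ₂ = 7.84π²/0.6² ≈ 214.938 (4× faster decay)
  n=3: λ₃ = 17.64π²/0.6² ≈ 483.611 (9× faster decay)
As t → ∞, higher modes decay exponentially faster. The n=1 mode dominates: T ~ c₁ sin(πx/0.6) e^{-λ₁t}.
Decay rate: λ₁ = 1.96π²/0.6² ≈ 53.735.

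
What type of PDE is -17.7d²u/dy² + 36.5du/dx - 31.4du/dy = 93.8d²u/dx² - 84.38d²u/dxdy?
Rewriting in standard form: -93.8d²u/dx² + 84.38d²u/dxdy - 17.7d²u/dy² + 36.5du/dx - 31.4du/dy = 0. With A = -93.8, B = 84.38, C = -17.7, the discriminant is 478.9444. This is a hyperbolic PDE.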